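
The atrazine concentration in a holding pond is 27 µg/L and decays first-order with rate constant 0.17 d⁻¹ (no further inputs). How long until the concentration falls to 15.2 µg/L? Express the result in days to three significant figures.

t = ln(C₀/C)/k = ln(27/15.2)/0.17 = 0.5745/0.17 = 3.38 d.

3.38 d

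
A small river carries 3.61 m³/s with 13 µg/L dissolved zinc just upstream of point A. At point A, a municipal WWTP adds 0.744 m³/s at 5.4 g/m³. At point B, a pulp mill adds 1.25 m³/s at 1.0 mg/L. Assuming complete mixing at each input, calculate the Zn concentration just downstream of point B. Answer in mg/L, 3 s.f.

13 µg/L = 0.013 mg/L.
After input A: C = (3.61·0.013 + 0.744·5.4) / 4.354 = 0.9335 mg/L.
After input B: C = (4.354·0.9335 + 1.25·1) / 5.604 = 0.9483 mg/L.

0.948 mg/L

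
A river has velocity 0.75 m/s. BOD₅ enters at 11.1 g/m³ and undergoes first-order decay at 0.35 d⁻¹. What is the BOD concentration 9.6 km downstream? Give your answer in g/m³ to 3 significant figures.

Travel time t = 9.6 km / 0.75 m/s = 9600/0.75 = 1.28e+04 s = 0.1481 d.
First-order decay: C = 11.1·exp(−0.35·0.1481) = 11.1·0.9495 = 10.54 g/m³.

10.5 g/m³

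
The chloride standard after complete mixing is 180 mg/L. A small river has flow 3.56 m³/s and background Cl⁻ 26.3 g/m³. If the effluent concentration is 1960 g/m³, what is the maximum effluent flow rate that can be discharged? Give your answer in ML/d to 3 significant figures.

Mass balance at complete mixing: C_std·(Q_w + Q_r) = Q_w·C_e + Q_r·C_b.
Rearranging, Q_w = Q_r·(C_std − C_b)/(C_e − C_std) = 3.56·(180 − 26.3) / (1960 − 180) = 0.3074 m³/s.
= 26.56 ML/d.

26.6 ML/d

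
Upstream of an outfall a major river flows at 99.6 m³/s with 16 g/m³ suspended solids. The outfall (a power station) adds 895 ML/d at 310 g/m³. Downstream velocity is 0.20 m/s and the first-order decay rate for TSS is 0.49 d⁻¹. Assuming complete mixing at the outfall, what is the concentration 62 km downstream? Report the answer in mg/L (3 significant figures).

895 ML/d = 10.36 m³/s.
After complete mixing, C₀ = (10.36·310 + 99.6·16) / 110 = 43.7 mg/L.
Travel time t = 6.2e+04 m / 0.20 m/s = 3.1e+05 s = 3.588 d.
C = 43.7·exp(−0.49·3.588) = 43.7·0.1724 = 7.532 mg/L.

7.53 mg/L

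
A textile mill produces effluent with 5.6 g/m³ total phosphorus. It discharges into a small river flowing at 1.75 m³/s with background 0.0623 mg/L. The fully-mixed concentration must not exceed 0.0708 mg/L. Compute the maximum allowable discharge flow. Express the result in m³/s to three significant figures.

0.00269 m³/s

Mass balance at complete mixing: C_std·(Q_w + Q_r) = Q_w·C_e + Q_r·C_b.
Rearranging, Q_w = Q_r·(C_std − C_b)/(C_e − C_std) = 1.75·(0.0708 − 0.0623) / (5.6 − 0.0708) = 0.00269 m³/s.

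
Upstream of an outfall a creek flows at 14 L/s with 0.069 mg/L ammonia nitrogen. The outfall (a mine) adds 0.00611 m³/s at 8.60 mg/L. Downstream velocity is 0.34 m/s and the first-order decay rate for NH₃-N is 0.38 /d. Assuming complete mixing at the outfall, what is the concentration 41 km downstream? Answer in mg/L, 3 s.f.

14 L/s = 0.014 m³/s.
After complete mixing, C₀ = (0.00611·8.6 + 0.014·0.069) / 0.02011 = 2.661 mg/L.
Travel time t = 4.1e+04 m / 0.34 m/s = 1.206e+05 s = 1.396 d.
C = 2.661·exp(−0.38·1.396) = 2.661·0.5884 = 1.566 mg/L.

1.57 mg/L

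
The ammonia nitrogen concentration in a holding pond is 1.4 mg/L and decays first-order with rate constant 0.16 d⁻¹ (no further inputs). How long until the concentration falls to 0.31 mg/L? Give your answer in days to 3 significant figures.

t = ln(C₀/C)/k = ln(1.4/0.31)/0.16 = 1.508/0.16 = 9.423 d.

9.42 d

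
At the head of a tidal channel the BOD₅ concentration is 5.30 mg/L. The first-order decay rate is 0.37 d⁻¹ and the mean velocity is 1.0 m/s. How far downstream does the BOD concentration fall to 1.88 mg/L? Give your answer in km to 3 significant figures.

242 km

From C = C₀·e^(−kt), t = ln(C₀/C)/k = ln(5.30/1.88)/0.37 = 1.036/0.37 = 2.801 d.
Distance = v·t = 1.0 m/s × 2.42e+05 s = 2.42e+05 m = 242 km.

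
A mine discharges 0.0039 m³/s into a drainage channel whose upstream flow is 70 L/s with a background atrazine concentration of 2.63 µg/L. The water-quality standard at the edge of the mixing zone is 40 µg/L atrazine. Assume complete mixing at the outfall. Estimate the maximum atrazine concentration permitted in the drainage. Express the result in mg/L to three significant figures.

70 L/s = 0.07 m³/s.
2.63 µg/L = 0.00263 mg/L.
40 µg/L = 0.04 mg/L.
Mass balance: 0.04·0.0739 = 0.0039·Cₑ + 0.07·0.00263.
Cₑ = (0.002956 − 0.0001841) / 0.0039 = 0.7107 mg/L.

0.711 mg/L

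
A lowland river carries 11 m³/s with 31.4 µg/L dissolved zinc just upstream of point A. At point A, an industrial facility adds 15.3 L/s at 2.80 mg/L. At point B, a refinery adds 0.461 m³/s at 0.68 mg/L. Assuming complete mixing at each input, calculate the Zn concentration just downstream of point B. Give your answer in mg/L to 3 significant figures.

0.0611 mg/L

31.4 µg/L = 0.0314 mg/L.
15.3 L/s = 0.0153 m³/s.
After input A: C = (11·0.0314 + 0.0153·2.8) / 11.02 = 0.03525 mg/L.
After input B: C = (11.02·0.03525 + 0.461·0.68) / 11.48 = 0.06115 mg/L.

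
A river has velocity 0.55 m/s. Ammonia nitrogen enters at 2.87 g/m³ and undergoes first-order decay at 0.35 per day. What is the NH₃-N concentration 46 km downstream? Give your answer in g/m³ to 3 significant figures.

Travel time t = 46 km / 0.55 m/s = 4.6e+04/0.55 = 8.364e+04 s = 0.968 d.
First-order decay: C = 2.87·exp(−0.35·0.968) = 2.87·0.7126 = 2.045 g/m³.

2.05 g/m³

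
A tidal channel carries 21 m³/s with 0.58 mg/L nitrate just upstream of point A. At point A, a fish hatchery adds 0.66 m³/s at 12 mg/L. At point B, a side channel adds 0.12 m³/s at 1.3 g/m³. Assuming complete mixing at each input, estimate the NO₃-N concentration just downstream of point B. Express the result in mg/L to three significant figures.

0.930 mg/L

After input A: C = (21·0.58 + 0.66·12) / 21.66 = 0.928 mg/L.
After input B: C = (21.66·0.928 + 0.12·1.3) / 21.78 = 0.93 mg/L.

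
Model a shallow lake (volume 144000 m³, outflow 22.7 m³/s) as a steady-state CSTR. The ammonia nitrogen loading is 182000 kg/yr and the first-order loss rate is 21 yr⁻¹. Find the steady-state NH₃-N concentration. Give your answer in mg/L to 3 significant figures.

0.253 mg/L

Outflow Q = 22.7 m³/s × 3.156e+07 s/yr = 7.164e+08 m³/yr.
Steady-state CSTR mass balance: W = Q·C + k·V·C, so C = W/(Q + kV).
Q + kV = 7.164e+08 + 21·144000 = 7.194e+08 m³/yr.
C = 182000/7.194e+08 = 0.000253 kg/m³ = 0.253 mg/L.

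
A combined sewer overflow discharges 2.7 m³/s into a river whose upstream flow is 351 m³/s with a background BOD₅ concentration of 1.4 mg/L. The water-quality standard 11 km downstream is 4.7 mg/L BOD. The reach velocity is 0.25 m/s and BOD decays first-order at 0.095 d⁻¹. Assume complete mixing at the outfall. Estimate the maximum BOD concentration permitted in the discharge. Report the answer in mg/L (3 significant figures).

Travel time to the compliance point: t = 1.1e+04/0.25 = 4.4e+04 s = 0.5093 d; decay factor exp(−0.095·0.5093) = 0.9528.
So the concentration just after mixing may be at most 4.7/0.9528 = 4.933 mg/L.
Mass balance: 4.933·353.7 = 2.7·Cₑ + 351·1.4.
Cₑ = (1745 − 491.4) / 2.7 = 464.2 mg/L.

464 mg/L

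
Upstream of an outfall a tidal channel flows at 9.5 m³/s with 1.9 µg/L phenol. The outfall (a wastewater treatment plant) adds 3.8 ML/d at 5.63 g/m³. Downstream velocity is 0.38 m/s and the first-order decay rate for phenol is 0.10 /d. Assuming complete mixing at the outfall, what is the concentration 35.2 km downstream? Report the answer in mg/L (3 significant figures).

0.0250 mg/L

3.8 ML/d = 0.04398 m³/s.
1.9 µg/L = 0.0019 mg/L.
After complete mixing, C₀ = (0.04398·5.63 + 9.5·0.0019) / 9.544 = 0.02784 mg/L.
Travel time t = 3.52e+04 m / 0.38 m/s = 9.263e+04 s = 1.072 d.
C = 0.02784·exp(−0.10·1.072) = 0.02784·0.8983 = 0.02501 mg/L.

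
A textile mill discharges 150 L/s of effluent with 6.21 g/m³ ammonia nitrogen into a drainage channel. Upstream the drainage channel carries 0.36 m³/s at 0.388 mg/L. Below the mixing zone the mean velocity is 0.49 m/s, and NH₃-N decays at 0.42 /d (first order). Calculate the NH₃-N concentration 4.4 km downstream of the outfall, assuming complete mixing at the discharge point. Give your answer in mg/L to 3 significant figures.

2.01 mg/L

150 L/s = 0.15 m³/s.
After complete mixing, C₀ = (0.15·6.21 + 0.36·0.388) / 0.51 = 2.1 mg/L.
Travel time t = 4400 m / 0.49 m/s = 8980 s = 0.1039 d.
C = 2.1·exp(−0.42·0.1039) = 2.1·0.9573 = 2.011 mg/L.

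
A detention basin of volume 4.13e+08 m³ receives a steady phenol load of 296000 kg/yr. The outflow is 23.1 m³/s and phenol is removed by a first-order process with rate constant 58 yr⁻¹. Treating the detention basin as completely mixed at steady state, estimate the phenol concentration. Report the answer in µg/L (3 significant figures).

12.0 µg/L

Outflow Q = 23.1 m³/s × 3.156e+07 s/yr = 7.29e+08 m³/yr.
Steady-state CSTR mass balance: W = Q·C + k·V·C, so C = W/(Q + kV).
Q + kV = 7.29e+08 + 58·4.13e+08 = 2.468e+10 m³/yr.
C = 296000/2.468e+10 = 1.199e-05 kg/m³ = 0.01199 mg/L = 11.99 µg/L.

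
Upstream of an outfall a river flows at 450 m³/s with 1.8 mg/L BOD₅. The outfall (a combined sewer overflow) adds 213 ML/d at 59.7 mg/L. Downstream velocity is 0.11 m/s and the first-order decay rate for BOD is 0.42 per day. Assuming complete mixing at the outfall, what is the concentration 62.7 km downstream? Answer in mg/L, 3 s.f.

213 ML/d = 2.465 m³/s.
After complete mixing, C₀ = (2.465·59.7 + 450·1.8) / 452.5 = 2.115 mg/L.
Travel time t = 6.27e+04 m / 0.11 m/s = 5.7e+05 s = 6.597 d.
C = 2.115·exp(−0.42·6.597) = 2.115·0.06261 = 0.1324 mg/L.

0.132 mg/L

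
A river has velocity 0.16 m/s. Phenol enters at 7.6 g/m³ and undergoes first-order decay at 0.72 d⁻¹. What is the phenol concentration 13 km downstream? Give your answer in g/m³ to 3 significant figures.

3.86 g/m³

Travel time t = 13 km / 0.16 m/s = 1.3e+04/0.16 = 8.125e+04 s = 0.9404 d.
First-order decay: C = 7.6·exp(−0.72·0.9404) = 7.6·0.5081 = 3.862 g/m³.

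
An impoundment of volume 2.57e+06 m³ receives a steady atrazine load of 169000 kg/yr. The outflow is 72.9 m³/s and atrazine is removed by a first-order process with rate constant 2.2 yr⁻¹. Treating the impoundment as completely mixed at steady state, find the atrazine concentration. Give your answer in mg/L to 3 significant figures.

Outflow Q = 72.9 m³/s × 3.156e+07 s/yr = 2.301e+09 m³/yr.
Steady-state CSTR mass balance: W = Q·C + k·V·C, so C = W/(Q + kV).
Q + kV = 2.301e+09 + 2.2·2.57e+06 = 2.306e+09 m³/yr.
C = 169000/2.306e+09 = 7.328e-05 kg/m³ = 0.07328 mg/L.

0.0733 mg/L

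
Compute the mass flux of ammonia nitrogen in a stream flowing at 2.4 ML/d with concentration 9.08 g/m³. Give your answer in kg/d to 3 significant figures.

2.4 ML/d = 0.02778 m³/s.
Mass flux = Q·C = 0.02778 m³/s × 9.08 g/m³ = 0.2522 g/s.
= 0.2522 g/s × 86.4 = 21.79 kg/d.

21.8 kg/d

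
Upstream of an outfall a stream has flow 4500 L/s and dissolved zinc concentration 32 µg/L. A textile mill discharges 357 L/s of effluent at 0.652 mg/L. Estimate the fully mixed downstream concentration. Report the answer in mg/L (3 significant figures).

357 L/s = 0.357 m³/s.
4500 L/s = 4.5 m³/s.
32 µg/L = 0.032 mg/L.
By mass balance at complete mixing, C = (0.357·0.652 + 4.5·0.032) / (0.357 + 4.5) = 0.3768/4.857 = 0.07757 mg/L.

0.0776 mg/L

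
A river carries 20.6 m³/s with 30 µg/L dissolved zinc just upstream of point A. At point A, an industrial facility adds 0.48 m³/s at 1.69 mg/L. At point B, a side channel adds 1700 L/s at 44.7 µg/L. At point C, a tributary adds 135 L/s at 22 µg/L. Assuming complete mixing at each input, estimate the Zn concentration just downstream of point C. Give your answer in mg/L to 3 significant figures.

30 µg/L = 0.03 mg/L.
After input A: C = (20.6·0.03 + 0.48·1.69) / 21.08 = 0.0678 mg/L.
1700 L/s = 1.7 m³/s.
44.7 µg/L = 0.0447 mg/L.
After input B: C = (21.08·0.0678 + 1.7·0.0447) / 22.78 = 0.06608 mg/L.
135 L/s = 0.135 m³/s.
22 µg/L = 0.022 mg/L.
After input C: C = (22.78·0.06608 + 0.135·0.022) / 22.92 = 0.06582 mg/L.

0.0658 mg/L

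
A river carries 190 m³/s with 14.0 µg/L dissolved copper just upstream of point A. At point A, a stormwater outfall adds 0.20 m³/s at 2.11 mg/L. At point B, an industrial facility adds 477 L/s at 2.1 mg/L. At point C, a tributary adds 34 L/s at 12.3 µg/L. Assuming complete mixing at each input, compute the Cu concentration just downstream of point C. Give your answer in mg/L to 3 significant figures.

0.0214 mg/L

14.0 µg/L = 0.014 mg/L.
After input A: C = (190·0.014 + 0.2·2.11) / 190.2 = 0.0162 mg/L.
477 L/s = 0.477 m³/s.
After input B: C = (190.2·0.0162 + 0.477·2.1) / 190.7 = 0.02142 mg/L.
34 L/s = 0.034 m³/s.
12.3 µg/L = 0.0123 mg/L.
After input C: C = (190.7·0.02142 + 0.034·0.0123) / 190.7 = 0.02142 mg/L.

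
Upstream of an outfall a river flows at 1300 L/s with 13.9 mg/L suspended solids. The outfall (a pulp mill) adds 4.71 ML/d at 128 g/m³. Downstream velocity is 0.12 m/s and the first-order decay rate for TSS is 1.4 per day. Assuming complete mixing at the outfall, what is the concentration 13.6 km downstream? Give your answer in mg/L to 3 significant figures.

4.71 ML/d = 0.05451 m³/s.
1300 L/s = 1.3 m³/s.
After complete mixing, C₀ = (0.05451·128 + 1.3·13.9) / 1.355 = 18.49 mg/L.
Travel time t = 1.36e+04 m / 0.12 m/s = 1.133e+05 s = 1.312 d.
C = 18.49·exp(−1.4·1.312) = 18.49·0.1594 = 2.947 mg/L.

2.95 mg/L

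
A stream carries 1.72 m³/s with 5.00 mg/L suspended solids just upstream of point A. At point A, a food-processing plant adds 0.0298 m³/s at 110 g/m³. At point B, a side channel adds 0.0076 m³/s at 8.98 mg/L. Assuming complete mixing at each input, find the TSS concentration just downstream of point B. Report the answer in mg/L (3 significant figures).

6.80 mg/L

After input A: C = (1.72·5 + 0.0298·110) / 1.75 = 6.788 mg/L.
After input B: C = (1.75·6.788 + 0.0076·8.98) / 1.757 = 6.798 mg/L.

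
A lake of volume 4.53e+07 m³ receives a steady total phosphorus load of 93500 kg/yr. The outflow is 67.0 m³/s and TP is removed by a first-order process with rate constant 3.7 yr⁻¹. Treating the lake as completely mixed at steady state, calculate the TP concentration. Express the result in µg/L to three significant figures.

Outflow Q = 67.0 m³/s × 3.156e+07 s/yr = 2.114e+09 m³/yr.
Steady-state CSTR mass balance: W = Q·C + k·V·C, so C = W/(Q + kV).
Q + kV = 2.114e+09 + 3.7·4.53e+07 = 2.282e+09 m³/yr.
C = 93500/2.282e+09 = 4.097e-05 kg/m³ = 0.04097 mg/L = 40.97 µg/L.

41.0 µg/L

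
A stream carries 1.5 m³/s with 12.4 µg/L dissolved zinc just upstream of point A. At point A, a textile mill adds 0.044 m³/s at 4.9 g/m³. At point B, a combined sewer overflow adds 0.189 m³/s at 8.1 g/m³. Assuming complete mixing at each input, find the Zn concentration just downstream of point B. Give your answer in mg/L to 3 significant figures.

12.4 µg/L = 0.0124 mg/L.
After input A: C = (1.5·0.0124 + 0.044·4.9) / 1.544 = 0.1517 mg/L.
After input B: C = (1.544·0.1517 + 0.189·8.1) / 1.733 = 1.019 mg/L.

1.02 mg/L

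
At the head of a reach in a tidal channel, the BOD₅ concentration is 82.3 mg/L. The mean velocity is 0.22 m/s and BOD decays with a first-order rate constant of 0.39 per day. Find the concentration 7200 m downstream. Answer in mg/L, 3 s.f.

71.0 mg/L

Travel time t = 7200 m / 0.22 m/s = 7200/0.22 = 3.273e+04 s = 0.3788 d.
First-order decay: C = 82.3·exp(−0.39·0.3788) = 82.3·0.8627 = 71 mg/L.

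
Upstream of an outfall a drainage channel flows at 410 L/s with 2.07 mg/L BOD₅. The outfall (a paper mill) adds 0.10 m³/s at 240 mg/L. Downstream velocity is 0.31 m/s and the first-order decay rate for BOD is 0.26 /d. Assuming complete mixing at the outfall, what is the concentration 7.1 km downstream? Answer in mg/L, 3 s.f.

45.5 mg/L

410 L/s = 0.41 m³/s.
After complete mixing, C₀ = (0.1·240 + 0.41·2.07) / 0.51 = 48.72 mg/L.
Travel time t = 7100 m / 0.31 m/s = 2.29e+04 s = 0.2651 d.
C = 48.72·exp(−0.26·0.2651) = 48.72·0.9334 = 45.48 mg/L.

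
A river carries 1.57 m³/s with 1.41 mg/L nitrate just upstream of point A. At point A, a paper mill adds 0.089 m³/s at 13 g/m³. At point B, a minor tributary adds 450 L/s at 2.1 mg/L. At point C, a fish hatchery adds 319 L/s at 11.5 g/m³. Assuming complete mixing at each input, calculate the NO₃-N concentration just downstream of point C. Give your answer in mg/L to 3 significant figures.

After input A: C = (1.57·1.41 + 0.089·13) / 1.659 = 2.032 mg/L.
450 L/s = 0.45 m³/s.
After input B: C = (1.659·2.032 + 0.45·2.1) / 2.109 = 2.046 mg/L.
319 L/s = 0.319 m³/s.
After input C: C = (2.109·2.046 + 0.319·11.5) / 2.428 = 3.288 mg/L.

3.29 mg/L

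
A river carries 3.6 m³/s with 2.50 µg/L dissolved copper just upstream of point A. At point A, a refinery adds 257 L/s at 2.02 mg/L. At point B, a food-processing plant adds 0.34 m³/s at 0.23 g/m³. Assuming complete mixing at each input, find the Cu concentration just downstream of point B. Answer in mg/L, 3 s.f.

2.50 µg/L = 0.0025 mg/L.
257 L/s = 0.257 m³/s.
After input A: C = (3.6·0.0025 + 0.257·2.02) / 3.857 = 0.1369 mg/L.
After input B: C = (3.857·0.1369 + 0.34·0.23) / 4.197 = 0.1445 mg/L.

0.144 mg/L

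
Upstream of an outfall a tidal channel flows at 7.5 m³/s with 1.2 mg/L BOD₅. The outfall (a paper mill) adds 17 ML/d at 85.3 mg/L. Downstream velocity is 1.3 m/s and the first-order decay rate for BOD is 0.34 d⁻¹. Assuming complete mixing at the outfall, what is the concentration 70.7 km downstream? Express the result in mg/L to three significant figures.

17 ML/d = 0.1968 m³/s.
After complete mixing, C₀ = (0.1968·85.3 + 7.5·1.2) / 7.697 = 3.35 mg/L.
Travel time t = 7.07e+04 m / 1.3 m/s = 5.438e+04 s = 0.6295 d.
C = 3.35·exp(−0.34·0.6295) = 3.35·0.8073 = 2.705 mg/L.

2.70 mg/L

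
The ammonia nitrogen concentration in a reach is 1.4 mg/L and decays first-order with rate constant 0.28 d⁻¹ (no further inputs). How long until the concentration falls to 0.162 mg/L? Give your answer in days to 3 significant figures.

7.70 d

t = ln(C₀/C)/k = ln(1.4/0.162)/0.28 = 2.157/0.28 = 7.702 d.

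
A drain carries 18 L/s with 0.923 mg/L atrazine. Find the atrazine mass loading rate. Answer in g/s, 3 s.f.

18 L/s = 0.018 m³/s.
Mass flux = Q·C = 0.018 m³/s × 0.923 g/m³ = 0.01661 g/s.

0.0166 g/s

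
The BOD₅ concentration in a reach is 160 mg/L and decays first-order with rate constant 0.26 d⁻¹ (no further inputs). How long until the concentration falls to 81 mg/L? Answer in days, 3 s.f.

t = ln(C₀/C)/k = ln(160/81)/0.26 = 0.6807/0.26 = 2.618 d.

2.62 d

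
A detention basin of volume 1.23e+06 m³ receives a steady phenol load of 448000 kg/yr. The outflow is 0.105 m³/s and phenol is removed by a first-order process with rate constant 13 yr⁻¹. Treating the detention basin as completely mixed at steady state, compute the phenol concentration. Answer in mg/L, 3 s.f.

Outflow Q = 0.105 m³/s × 3.156e+07 s/yr = 3.314e+06 m³/yr.
Steady-state CSTR mass balance: W = Q·C + k·V·C, so C = W/(Q + kV).
Q + kV = 3.314e+06 + 13·1.23e+06 = 1.93e+07 m³/yr.
C = 448000/1.93e+07 = 0.02321 kg/m³ = 23.21 mg/L.

23.2 mg/L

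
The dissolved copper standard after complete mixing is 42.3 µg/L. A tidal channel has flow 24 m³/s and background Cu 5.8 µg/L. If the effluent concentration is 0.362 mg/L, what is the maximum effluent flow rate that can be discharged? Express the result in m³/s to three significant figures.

5.8 µg/L = 0.0058 mg/L.
42.3 µg/L = 0.0423 mg/L.
Mass balance at complete mixing: C_std·(Q_w + Q_r) = Q_w·C_e + Q_r·C_b.
Rearranging, Q_w = Q_r·(C_std − C_b)/(C_e − C_std) = 24·(0.0423 − 0.0058) / (0.362 − 0.0423) = 2.74 m³/s.

2.74 m³/s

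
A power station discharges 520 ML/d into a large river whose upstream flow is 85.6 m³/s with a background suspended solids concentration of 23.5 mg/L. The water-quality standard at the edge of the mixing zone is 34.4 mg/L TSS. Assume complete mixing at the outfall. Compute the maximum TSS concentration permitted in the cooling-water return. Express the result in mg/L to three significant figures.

189 mg/L

520 ML/d = 6.019 m³/s.
Mass balance: 34.4·91.62 = 6.019·Cₑ + 85.6·23.5.
Cₑ = (3152 − 2012) / 6.019 = 189.4 mg/L.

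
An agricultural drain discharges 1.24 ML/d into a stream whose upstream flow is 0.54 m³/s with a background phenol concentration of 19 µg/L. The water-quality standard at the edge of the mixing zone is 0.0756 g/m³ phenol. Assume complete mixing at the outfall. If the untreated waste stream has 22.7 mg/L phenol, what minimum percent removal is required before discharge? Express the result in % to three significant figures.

1.24 ML/d = 0.01435 m³/s.
19 µg/L = 0.019 mg/L.
Mass balance: 0.0756·0.5544 = 0.01435·Cₑ + 0.54·0.019.
Cₑ = (0.04191 − 0.01026) / 0.01435 = 2.205 mg/L.
Required removal = 1 − 2.205/22.7 = 90.29 %.

90.3 %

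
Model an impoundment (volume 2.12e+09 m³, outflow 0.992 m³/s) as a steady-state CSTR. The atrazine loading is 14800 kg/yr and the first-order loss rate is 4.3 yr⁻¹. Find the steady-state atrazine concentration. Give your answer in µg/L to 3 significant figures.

Outflow Q = 0.992 m³/s × 3.156e+07 s/yr = 3.131e+07 m³/yr.
Steady-state CSTR mass balance: W = Q·C + k·V·C, so C = W/(Q + kV).
Q + kV = 3.131e+07 + 4.3·2.12e+09 = 9.147e+09 m³/yr.
C = 14800/9.147e+09 = 1.618e-06 kg/m³ = 0.001618 mg/L = 1.618 µg/L.

1.62 µg/L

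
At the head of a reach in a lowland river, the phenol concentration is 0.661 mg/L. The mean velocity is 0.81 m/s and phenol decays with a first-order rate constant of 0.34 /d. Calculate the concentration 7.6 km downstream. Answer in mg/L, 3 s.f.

0.637 mg/L

Travel time t = 7.6 km / 0.81 m/s = 7600/0.81 = 9383 s = 0.1086 d.
First-order decay: C = 0.661·exp(−0.34·0.1086) = 0.661·0.9638 = 0.637 mg/L.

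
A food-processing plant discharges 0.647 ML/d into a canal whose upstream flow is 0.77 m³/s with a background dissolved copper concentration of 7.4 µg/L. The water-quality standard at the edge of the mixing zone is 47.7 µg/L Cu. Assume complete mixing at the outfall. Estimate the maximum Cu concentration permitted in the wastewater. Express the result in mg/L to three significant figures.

4.19 mg/L

0.647 ML/d = 0.007488 m³/s.
7.4 µg/L = 0.0074 mg/L.
47.7 µg/L = 0.0477 mg/L.
Mass balance: 0.0477·0.7775 = 0.007488·Cₑ + 0.77·0.0074.
Cₑ = (0.03709 − 0.005698) / 0.007488 = 4.192 mg/L.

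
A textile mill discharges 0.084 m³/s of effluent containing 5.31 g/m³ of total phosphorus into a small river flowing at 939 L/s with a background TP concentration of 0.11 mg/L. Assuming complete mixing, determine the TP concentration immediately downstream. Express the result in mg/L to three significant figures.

939 L/s = 0.939 m³/s.
Flow-weighted mixing gives C = (0.084·5.31 + 0.939·0.11) / (0.084 + 0.939) = 0.5493/1.023 = 0.537 mg/L.

0.537 mg/L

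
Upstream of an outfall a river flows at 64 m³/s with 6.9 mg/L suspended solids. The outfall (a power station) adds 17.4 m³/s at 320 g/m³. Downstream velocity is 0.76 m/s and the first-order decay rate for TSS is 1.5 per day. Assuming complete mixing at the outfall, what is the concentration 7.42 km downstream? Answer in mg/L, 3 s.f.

After complete mixing, C₀ = (17.4·320 + 64·6.9) / 81.4 = 73.83 mg/L.
Travel time t = 7420 m / 0.76 m/s = 9763 s = 0.113 d.
C = 73.83·exp(−1.5·0.113) = 73.83·0.8441 = 62.32 mg/L.

62.3 mg/L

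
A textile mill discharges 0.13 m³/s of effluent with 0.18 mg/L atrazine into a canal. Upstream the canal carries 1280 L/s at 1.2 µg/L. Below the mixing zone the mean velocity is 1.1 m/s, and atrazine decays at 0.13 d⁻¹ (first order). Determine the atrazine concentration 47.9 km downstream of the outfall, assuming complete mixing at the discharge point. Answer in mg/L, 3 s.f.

1280 L/s = 1.28 m³/s.
1.2 µg/L = 0.0012 mg/L.
After complete mixing, C₀ = (0.13·0.18 + 1.28·0.0012) / 1.41 = 0.01769 mg/L.
Travel time t = 4.79e+04 m / 1.1 m/s = 4.355e+04 s = 0.504 d.
C = 0.01769·exp(−0.13·0.504) = 0.01769·0.9366 = 0.01656 mg/L.

0.0166 mg/L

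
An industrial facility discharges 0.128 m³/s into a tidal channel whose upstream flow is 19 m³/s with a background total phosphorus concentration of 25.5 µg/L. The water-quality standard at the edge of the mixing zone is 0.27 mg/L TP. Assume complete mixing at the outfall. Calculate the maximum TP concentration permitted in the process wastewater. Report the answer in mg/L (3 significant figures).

25.5 µg/L = 0.0255 mg/L.
Mass balance: 0.27·19.13 = 0.128·Cₑ + 19·0.0255.
Cₑ = (5.165 − 0.4845) / 0.128 = 36.56 mg/L.

36.6 mg/L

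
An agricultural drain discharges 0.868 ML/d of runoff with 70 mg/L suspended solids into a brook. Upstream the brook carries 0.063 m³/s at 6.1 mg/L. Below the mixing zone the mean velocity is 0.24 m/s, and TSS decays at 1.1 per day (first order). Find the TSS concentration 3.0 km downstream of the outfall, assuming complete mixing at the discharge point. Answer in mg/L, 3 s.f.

12.7 mg/L

0.868 ML/d = 0.01005 m³/s.
After complete mixing, C₀ = (0.01005·70 + 0.063·6.1) / 0.07305 = 14.89 mg/L.
Travel time t = 3000 m / 0.24 m/s = 1.25e+04 s = 0.1447 d.
C = 14.89·exp(−1.1·0.1447) = 14.89·0.8529 = 12.7 mg/L.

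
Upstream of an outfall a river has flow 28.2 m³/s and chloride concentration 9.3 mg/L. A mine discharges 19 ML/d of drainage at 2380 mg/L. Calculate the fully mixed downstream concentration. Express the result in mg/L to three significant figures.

19 ML/d = 0.2199 m³/s.
By mass balance at complete mixing, C = (0.2199·2380 + 28.2·9.3) / (0.2199 + 28.2) = 785.6/28.42 = 27.64 mg/L.

27.6 mg/L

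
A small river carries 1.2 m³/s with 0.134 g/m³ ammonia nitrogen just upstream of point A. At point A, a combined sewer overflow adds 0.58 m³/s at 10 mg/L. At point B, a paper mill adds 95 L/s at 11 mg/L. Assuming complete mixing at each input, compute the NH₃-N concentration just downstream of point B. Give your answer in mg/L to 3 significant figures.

After input A: C = (1.2·0.134 + 0.58·10) / 1.78 = 3.349 mg/L.
95 L/s = 0.095 m³/s.
After input B: C = (1.78·3.349 + 0.095·11) / 1.875 = 3.736 mg/L.

3.74 mg/L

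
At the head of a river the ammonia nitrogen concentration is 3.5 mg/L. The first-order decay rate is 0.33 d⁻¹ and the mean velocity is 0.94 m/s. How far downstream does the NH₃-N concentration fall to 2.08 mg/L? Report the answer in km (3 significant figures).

From C = C₀·e^(−kt), t = ln(C₀/C)/k = ln(3.5/2.08)/0.33 = 0.5204/0.33 = 1.577 d.
Distance = v·t = 0.94 m/s × 1.362e+05 s = 1.281e+05 m = 128.1 km.

128 km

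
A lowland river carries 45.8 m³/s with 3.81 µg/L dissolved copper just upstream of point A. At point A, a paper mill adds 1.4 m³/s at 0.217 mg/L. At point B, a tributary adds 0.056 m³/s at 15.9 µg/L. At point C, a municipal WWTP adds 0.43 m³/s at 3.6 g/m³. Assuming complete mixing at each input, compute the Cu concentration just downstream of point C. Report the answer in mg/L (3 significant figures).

0.0425 mg/L

3.81 µg/L = 0.00381 mg/L.
After input A: C = (45.8·0.00381 + 1.4·0.217) / 47.2 = 0.01013 mg/L.
15.9 µg/L = 0.0159 mg/L.
After input B: C = (47.2·0.01013 + 0.056·0.0159) / 47.26 = 0.01014 mg/L.
After input C: C = (47.26·0.01014 + 0.43·3.6) / 47.69 = 0.04251 mg/L.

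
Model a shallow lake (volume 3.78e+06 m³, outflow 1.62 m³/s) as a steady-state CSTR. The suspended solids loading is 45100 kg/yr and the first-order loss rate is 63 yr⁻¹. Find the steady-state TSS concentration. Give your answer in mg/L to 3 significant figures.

0.156 mg/L

Outflow Q = 1.62 m³/s × 3.156e+07 s/yr = 5.112e+07 m³/yr.
Steady-state CSTR mass balance: W = Q·C + k·V·C, so C = W/(Q + kV).
Q + kV = 5.112e+07 + 63·3.78e+06 = 2.893e+08 m³/yr.
C = 45100/2.893e+08 = 0.0001559 kg/m³ = 0.1559 mg/L.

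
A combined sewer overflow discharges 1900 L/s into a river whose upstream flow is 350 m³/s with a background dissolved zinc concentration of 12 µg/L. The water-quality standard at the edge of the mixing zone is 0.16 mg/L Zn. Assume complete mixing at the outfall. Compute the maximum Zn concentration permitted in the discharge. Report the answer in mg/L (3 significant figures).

27.4 mg/L

1900 L/s = 1.9 m³/s.
12 µg/L = 0.012 mg/L.
Mass balance: 0.16·351.9 = 1.9·Cₑ + 350·0.012.
Cₑ = (56.3 − 4.2) / 1.9 = 27.42 mg/L.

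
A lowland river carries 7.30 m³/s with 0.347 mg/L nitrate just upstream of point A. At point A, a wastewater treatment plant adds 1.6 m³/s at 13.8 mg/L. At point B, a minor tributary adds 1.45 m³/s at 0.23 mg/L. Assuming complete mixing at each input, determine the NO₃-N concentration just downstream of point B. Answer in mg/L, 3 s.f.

2.41 mg/L

After input A: C = (7.3·0.347 + 1.6·13.8) / 8.9 = 2.766 mg/L.
After input B: C = (8.9·2.766 + 1.45·0.23) / 10.35 = 2.41 mg/L.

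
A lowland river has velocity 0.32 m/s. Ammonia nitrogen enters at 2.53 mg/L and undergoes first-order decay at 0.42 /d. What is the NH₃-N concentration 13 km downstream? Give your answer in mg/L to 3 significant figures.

Travel time t = 13 km / 0.32 m/s = 1.3e+04/0.32 = 4.062e+04 s = 0.4702 d.
First-order decay: C = 2.53·exp(−0.42·0.4702) = 2.53·0.8208 = 2.077 mg/L.

2.08 mg/L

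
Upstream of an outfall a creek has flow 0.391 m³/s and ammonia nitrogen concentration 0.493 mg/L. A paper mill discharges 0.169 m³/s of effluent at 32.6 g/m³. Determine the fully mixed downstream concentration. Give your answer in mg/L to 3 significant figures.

Flow-weighted mixing gives C = (0.169·32.6 + 0.391·0.493) / (0.169 + 0.391) = 5.702/0.56 = 10.18 mg/L.

10.2 mg/L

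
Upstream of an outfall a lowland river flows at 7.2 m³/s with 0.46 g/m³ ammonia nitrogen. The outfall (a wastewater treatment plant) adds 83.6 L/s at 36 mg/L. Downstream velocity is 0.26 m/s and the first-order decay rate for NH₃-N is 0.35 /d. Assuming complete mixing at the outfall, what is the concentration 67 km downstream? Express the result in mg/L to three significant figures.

0.306 mg/L

83.6 L/s = 0.0836 m³/s.
After complete mixing, C₀ = (0.0836·36 + 7.2·0.46) / 7.284 = 0.8679 mg/L.
Travel time t = 6.7e+04 m / 0.26 m/s = 2.577e+05 s = 2.983 d.
C = 0.8679·exp(−0.35·2.983) = 0.8679·0.3521 = 0.3056 mg/L.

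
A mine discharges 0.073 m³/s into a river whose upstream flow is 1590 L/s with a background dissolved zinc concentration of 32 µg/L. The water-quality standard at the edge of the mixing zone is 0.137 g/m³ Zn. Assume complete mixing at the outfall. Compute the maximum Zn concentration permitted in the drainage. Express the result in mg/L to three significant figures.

2.42 mg/L

1590 L/s = 1.59 m³/s.
32 µg/L = 0.032 mg/L.
Mass balance: 0.137·1.663 = 0.073·Cₑ + 1.59·0.032.
Cₑ = (0.2278 − 0.05088) / 0.073 = 2.424 mg/L.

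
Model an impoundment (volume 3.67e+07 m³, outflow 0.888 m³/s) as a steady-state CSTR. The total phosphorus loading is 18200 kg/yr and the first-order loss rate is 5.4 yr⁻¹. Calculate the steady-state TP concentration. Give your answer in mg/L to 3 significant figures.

0.0805 mg/L

Outflow Q = 0.888 m³/s × 3.156e+07 s/yr = 2.802e+07 m³/yr.
Steady-state CSTR mass balance: W = Q·C + k·V·C, so C = W/(Q + kV).
Q + kV = 2.802e+07 + 5.4·3.67e+07 = 2.262e+08 m³/yr.
C = 18200/2.262e+08 = 8.046e-05 kg/m³ = 0.08046 mg/L.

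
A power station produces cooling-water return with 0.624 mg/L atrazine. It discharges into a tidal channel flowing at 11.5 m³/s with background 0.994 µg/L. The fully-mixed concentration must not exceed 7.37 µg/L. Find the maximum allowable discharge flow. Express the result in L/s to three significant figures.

0.994 µg/L = 0.000994 mg/L.
7.37 µg/L = 0.00737 mg/L.
Mass balance at complete mixing: C_std·(Q_w + Q_r) = Q_w·C_e + Q_r·C_b.
Rearranging, Q_w = Q_r·(C_std − C_b)/(C_e − C_std) = 11.5·(0.00737 − 0.000994) / (0.624 − 0.00737) = 0.1189 m³/s.
= 118.9 L/s.

119 L/s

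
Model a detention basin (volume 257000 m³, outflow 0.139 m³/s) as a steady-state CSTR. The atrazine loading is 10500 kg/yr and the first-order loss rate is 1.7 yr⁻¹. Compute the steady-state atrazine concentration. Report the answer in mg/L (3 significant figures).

Outflow Q = 0.139 m³/s × 3.156e+07 s/yr = 4.387e+06 m³/yr.
Steady-state CSTR mass balance: W = Q·C + k·V·C, so C = W/(Q + kV).
Q + kV = 4.387e+06 + 1.7·257000 = 4.823e+06 m³/yr.
C = 10500/4.823e+06 = 0.002177 kg/m³ = 2.177 mg/L.

2.18 mg/L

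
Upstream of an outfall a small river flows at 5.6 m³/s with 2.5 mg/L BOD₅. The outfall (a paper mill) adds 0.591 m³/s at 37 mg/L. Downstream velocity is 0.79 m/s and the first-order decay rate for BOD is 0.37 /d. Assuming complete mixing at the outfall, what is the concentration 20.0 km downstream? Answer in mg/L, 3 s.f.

5.20 mg/L

After complete mixing, C₀ = (0.591·37 + 5.6·2.5) / 6.191 = 5.793 mg/L.
Travel time t = 2e+04 m / 0.79 m/s = 2.532e+04 s = 0.293 d.
C = 5.793·exp(−0.37·0.293) = 5.793·0.8973 = 5.198 mg/L.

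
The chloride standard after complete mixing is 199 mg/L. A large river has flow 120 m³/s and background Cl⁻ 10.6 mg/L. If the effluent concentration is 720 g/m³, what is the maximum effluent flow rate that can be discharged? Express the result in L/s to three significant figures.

43400 L/s

Mass balance at complete mixing: C_std·(Q_w + Q_r) = Q_w·C_e + Q_r·C_b.
Rearranging, Q_w = Q_r·(C_std − C_b)/(C_e − C_std) = 120·(199 − 10.6) / (720 − 199) = 43.39 m³/s.
= 4.339e+04 L/s.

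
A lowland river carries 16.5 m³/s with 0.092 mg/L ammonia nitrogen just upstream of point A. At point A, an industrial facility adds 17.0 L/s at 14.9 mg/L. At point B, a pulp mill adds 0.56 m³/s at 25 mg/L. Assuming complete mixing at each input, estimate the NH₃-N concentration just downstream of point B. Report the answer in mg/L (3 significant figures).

0.924 mg/L

17.0 L/s = 0.017 m³/s.
After input A: C = (16.5·0.092 + 0.017·14.9) / 16.52 = 0.1072 mg/L.
After input B: C = (16.52·0.1072 + 0.56·25) / 17.08 = 0.9235 mg/L.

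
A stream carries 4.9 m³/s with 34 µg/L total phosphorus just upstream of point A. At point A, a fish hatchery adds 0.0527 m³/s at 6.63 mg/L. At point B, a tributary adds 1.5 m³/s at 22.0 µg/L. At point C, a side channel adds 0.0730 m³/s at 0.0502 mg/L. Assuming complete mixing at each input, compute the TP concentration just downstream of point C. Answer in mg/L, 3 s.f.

34 µg/L = 0.034 mg/L.
After input A: C = (4.9·0.034 + 0.0527·6.63) / 4.953 = 0.1042 mg/L.
22.0 µg/L = 0.022 mg/L.
After input B: C = (4.953·0.1042 + 1.5·0.022) / 6.453 = 0.08508 mg/L.
After input C: C = (6.453·0.08508 + 0.073·0.0502) / 6.526 = 0.08469 mg/L.

0.0847 mg/L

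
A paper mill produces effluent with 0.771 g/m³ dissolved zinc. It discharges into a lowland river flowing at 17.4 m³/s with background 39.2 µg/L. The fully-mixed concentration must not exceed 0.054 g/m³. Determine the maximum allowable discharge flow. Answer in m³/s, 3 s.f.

39.2 µg/L = 0.0392 mg/L.
Mass balance at complete mixing: C_std·(Q_w + Q_r) = Q_w·C_e + Q_r·C_b.
Rearranging, Q_w = Q_r·(C_std − C_b)/(C_e − C_std) = 17.4·(0.054 − 0.0392) / (0.771 − 0.054) = 0.3592 m³/s.

0.359 m³/s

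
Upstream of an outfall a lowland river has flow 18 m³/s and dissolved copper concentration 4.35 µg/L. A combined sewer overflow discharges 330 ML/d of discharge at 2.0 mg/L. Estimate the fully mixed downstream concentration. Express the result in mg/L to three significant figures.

0.354 mg/L

330 ML/d = 3.819 m³/s.
4.35 µg/L = 0.00435 mg/L.
By mass balance at complete mixing, C = (3.819·2 + 18·0.00435) / (3.819 + 18) = 7.717/21.82 = 0.3537 mg/L.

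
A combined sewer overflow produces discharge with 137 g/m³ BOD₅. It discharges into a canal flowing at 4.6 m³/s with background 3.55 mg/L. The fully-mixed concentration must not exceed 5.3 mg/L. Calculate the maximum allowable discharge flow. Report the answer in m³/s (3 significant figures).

Mass balance at complete mixing: C_std·(Q_w + Q_r) = Q_w·C_e + Q_r·C_b.
Rearranging, Q_w = Q_r·(C_std − C_b)/(C_e − C_std) = 4.6·(5.3 − 3.55) / (137 − 5.3) = 0.06112 m³/s.

0.0611 m³/s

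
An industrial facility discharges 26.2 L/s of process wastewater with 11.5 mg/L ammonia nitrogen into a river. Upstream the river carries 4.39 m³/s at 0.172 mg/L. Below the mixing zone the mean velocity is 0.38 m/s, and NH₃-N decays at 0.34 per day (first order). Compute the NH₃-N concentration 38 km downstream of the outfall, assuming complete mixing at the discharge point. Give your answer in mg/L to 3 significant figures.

26.2 L/s = 0.0262 m³/s.
After complete mixing, C₀ = (0.0262·11.5 + 4.39·0.172) / 4.416 = 0.2392 mg/L.
Travel time t = 3.8e+04 m / 0.38 m/s = 1e+05 s = 1.157 d.
C = 0.2392·exp(−0.34·1.157) = 0.2392·0.6747 = 0.1614 mg/L.

0.161 mg/L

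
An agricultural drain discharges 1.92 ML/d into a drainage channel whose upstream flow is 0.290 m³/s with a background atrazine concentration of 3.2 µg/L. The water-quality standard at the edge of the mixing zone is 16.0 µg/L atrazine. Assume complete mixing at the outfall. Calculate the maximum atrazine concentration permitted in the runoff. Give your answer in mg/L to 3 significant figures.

1.92 ML/d = 0.02222 m³/s.
3.2 µg/L = 0.0032 mg/L.
16.0 µg/L = 0.016 mg/L.
Mass balance: 0.016·0.3122 = 0.02222·Cₑ + 0.29·0.0032.
Cₑ = (0.004996 − 0.000928) / 0.02222 = 0.183 mg/L.

0.183 mg/L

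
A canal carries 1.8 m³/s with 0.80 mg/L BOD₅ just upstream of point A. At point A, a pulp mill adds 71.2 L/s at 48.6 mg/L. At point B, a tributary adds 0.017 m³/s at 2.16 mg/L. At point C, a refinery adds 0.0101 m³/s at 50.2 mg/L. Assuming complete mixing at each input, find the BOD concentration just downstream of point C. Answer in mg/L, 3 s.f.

71.2 L/s = 0.0712 m³/s.
After input A: C = (1.8·0.8 + 0.0712·48.6) / 1.871 = 2.619 mg/L.
After input B: C = (1.871·2.619 + 0.017·2.16) / 1.888 = 2.615 mg/L.
After input C: C = (1.888·2.615 + 0.0101·50.2) / 1.898 = 2.868 mg/L.

2.87 mg/L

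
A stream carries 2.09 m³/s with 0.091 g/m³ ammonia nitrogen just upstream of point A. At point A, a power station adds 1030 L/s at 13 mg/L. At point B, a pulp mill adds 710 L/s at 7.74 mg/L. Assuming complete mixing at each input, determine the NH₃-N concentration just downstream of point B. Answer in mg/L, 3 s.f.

1030 L/s = 1.03 m³/s.
After input A: C = (2.09·0.091 + 1.03·13) / 3.12 = 4.353 mg/L.
710 L/s = 0.71 m³/s.
After input B: C = (3.12·4.353 + 0.71·7.74) / 3.83 = 4.981 mg/L.

4.98 mg/L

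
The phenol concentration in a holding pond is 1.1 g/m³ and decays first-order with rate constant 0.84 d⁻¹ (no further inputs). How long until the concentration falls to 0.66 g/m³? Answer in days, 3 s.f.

0.608 d

t = ln(C₀/C)/k = ln(1.1/0.66)/0.84 = 0.5108/0.84 = 0.6081 d.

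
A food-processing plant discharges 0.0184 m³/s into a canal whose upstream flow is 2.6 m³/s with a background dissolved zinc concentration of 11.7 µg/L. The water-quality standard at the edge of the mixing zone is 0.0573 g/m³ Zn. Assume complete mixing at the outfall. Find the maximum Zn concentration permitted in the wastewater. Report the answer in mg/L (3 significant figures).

6.50 mg/L

11.7 µg/L = 0.0117 mg/L.
Mass balance: 0.0573·2.618 = 0.0184·Cₑ + 2.6·0.0117.
Cₑ = (0.15 − 0.03042) / 0.0184 = 6.501 mg/L.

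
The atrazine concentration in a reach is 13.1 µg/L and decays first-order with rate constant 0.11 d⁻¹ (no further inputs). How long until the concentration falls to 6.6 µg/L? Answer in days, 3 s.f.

t = ln(C₀/C)/k = ln(13.1/6.6)/0.11 = 0.6855/0.11 = 6.232 d.

6.23 d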